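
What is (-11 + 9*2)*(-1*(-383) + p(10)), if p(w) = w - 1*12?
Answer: 2667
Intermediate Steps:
p(w) = -12 + w (p(w) = w - 12 = -12 + w)
(-11 + 9*2)*(-1*(-383) + p(10)) = (-11 + 9*2)*(-1*(-383) + (-12 + 10)) = (-11 + 18)*(383 - 2) = 7*381 = 2667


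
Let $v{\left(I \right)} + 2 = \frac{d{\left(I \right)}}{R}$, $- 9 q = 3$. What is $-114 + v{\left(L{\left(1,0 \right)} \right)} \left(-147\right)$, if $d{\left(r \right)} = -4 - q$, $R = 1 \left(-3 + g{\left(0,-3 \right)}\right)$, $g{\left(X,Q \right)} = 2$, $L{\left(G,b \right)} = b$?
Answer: $-359$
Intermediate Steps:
$q = - \frac{1}{3}$ ($q = \left(- \frac{1}{9}\right) 3 = - \frac{1}{3} \approx -0.33333$)
$R = -1$ ($R = 1 \left(-3 + 2\right) = 1 \left(-1\right) = -1$)
$d{\left(r \right)} = - \frac{11}{3}$ ($d{\left(r \right)} = -4 - - \frac{1}{3} = -4 + \frac{1}{3} = - \frac{11}{3}$)
$v{\left(I \right)} = \frac{5}{3}$ ($v{\left(I \right)} = -2 - \frac{11}{3 \left(-1\right)} = -2 - - \frac{11}{3} = -2 + \frac{11}{3} = \frac{5}{3}$)
$-114 + v{\left(L{\left(1,0 \right)} \right)} \left(-147\right) = -114 + \frac{5}{3} \left(-147\right) = -114 - 245 = -359$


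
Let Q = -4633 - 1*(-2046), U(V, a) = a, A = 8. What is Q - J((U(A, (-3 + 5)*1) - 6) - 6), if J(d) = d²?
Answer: -2687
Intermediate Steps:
Q = -2587 (Q = -4633 + 2046 = -2587)
Q - J((U(A, (-3 + 5)*1) - 6) - 6) = -2587 - (((-3 + 5)*1 - 6) - 6)² = -2587 - ((2*1 - 6) - 6)² = -2587 - ((2 - 6) - 6)² = -2587 - (-4 - 6)² = -2587 - 1*(-10)² = -2587 - 1*100 = -2587 - 100 = -2687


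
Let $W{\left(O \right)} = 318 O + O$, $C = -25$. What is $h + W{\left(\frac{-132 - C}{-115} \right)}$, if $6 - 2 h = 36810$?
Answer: $- \frac{2082097}{115} \approx -18105.0$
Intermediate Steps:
$h = -18402$ ($h = 3 - 18405 = -18402$)
$W{\left(O \right)} = 319 O$
$h + W{\left(\frac{-132 - C}{-115} \right)} = -18402 + 319 \frac{-132 - -25}{-115} = -18402 + 319 \left(-132 + 25\right) \left(- \frac{1}{115}\right) = -18402 + 319 \left(\left(-107\right) \left(- \frac{1}{115}\right)\right) = -18402 + 319 \cdot \frac{107}{115} = -18402 + \frac{34133}{115} = - \frac{2082097}{115}$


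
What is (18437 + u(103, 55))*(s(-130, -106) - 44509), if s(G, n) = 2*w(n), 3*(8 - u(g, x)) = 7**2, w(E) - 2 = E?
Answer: -2472224062/3 ≈ -8.2407e+8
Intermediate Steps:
w(E) = 2 + E
u(g, x) = -25/3 (u(g, x) = 8 - 1/3*7**2 = 8 - 1/3*49 = 8 - 49/3 = -25/3)
s(G, n) = 4 + 2*n (s(G, n) = 2*(2 + n) = 4 + 2*n)
(18437 + u(103, 55))*(s(-130, -106) - 44509) = (18437 - 25/3)*((4 + 2*(-106)) - 44509) = 55286*((4 - 212) - 44509)/3 = 55286*(-208 - 44509)/3 = (55286/3)*(-44717) = -2472224062/3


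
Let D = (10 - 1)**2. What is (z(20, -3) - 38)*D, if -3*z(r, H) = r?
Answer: -3618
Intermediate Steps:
D = 81 (D = 9**2 = 81)
z(r, H) = -r/3
(z(20, -3) - 38)*D = (-1/3*20 - 38)*81 = (-20/3 - 38)*81 = -134/3*81 = -3618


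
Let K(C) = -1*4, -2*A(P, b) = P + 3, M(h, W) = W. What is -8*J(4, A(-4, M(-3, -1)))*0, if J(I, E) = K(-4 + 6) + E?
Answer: 0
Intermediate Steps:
A(P, b) = -3/2 - P/2 (A(P, b) = -(P + 3)/2 = -(3 + P)/2 = -3/2 - P/2)
K(C) = -4
J(I, E) = -4 + E
-8*J(4, A(-4, M(-3, -1)))*0 = -8*(-4 + (-3/2 - ½*(-4)))*0 = -8*(-4 + (-3/2 + 2))*0 = -8*(-4 + ½)*0 = -8*(-7/2)*0 = 28*0 = 0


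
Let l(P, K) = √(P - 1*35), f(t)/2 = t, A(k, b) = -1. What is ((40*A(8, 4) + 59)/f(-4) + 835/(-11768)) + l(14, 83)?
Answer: -3598/1471 + I*√21 ≈ -2.446 + 4.5826*I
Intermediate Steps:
f(t) = 2*t
l(P, K) = √(-35 + P) (l(P, K) = √(P - 35) = √(-35 + P))
((40*A(8, 4) + 59)/f(-4) + 835/(-11768)) + l(14, 83) = ((40*(-1) + 59)/((2*(-4))) + 835/(-11768)) + √(-35 + 14) = ((-40 + 59)/(-8) + 835*(-1/11768)) + √(-21) = (19*(-⅛) - 835/11768) + I*√21 = (-19/8 - 835/11768) + I*√21 = -3598/1471 + I*√21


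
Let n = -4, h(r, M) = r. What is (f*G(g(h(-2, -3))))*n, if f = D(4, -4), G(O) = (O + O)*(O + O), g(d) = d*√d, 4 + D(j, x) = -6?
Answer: -1280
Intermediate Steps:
D(j, x) = -10 (D(j, x) = -4 - 6 = -10)
g(d) = d^(3/2)
G(O) = 4*O² (G(O) = (2*O)*(2*O) = 4*O²)
f = -10
(f*G(g(h(-2, -3))))*n = -40*((-2)^(3/2))²*(-4) = -40*(-2*I*√2)²*(-4) = -40*(-8)*(-4) = -10*(-32)*(-4) = 320*(-4) = -1280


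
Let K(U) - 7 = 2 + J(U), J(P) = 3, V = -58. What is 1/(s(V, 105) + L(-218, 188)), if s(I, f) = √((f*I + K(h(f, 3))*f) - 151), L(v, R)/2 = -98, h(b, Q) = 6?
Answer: -196/43397 - I*√4981/43397 ≈ -0.0045164 - 0.0016263*I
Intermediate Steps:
L(v, R) = -196 (L(v, R) = 2*(-98) = -196)
K(U) = 12 (K(U) = 7 + (2 + 3) = 7 + 5 = 12)
s(I, f) = √(-151 + 12*f + I*f) (s(I, f) = √((f*I + 12*f) - 151) = √((I*f + 12*f) - 151) = √((12*f + I*f) - 151) = √(-151 + 12*f + I*f))
1/(s(V, 105) + L(-218, 188)) = 1/(√(-151 + 12*105 - 58*105) - 196) = 1/(√(-151 + 1260 - 6090) - 196) = 1/(√(-4981) - 196) = 1/(I*√4981 - 196) = 1/(-196 + I*√4981)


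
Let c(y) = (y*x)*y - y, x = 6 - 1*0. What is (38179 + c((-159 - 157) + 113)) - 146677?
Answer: 138959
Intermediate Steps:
x = 6 (x = 6 + 0 = 6)
c(y) = -y + 6*y² (c(y) = (y*6)*y - y = (6*y)*y - y = 6*y² - y = -y + 6*y²)
(38179 + c((-159 - 157) + 113)) - 146677 = (38179 + ((-159 - 157) + 113)*(-1 + 6*((-159 - 157) + 113))) - 146677 = (38179 + (-316 + 113)*(-1 + 6*(-316 + 113))) - 146677 = (38179 - 203*(-1 + 6*(-203))) - 146677 = (38179 - 203*(-1 - 1218)) - 146677 = (38179 - 203*(-1219)) - 146677 = (38179 + 247457) - 146677 = 285636 - 146677 = 138959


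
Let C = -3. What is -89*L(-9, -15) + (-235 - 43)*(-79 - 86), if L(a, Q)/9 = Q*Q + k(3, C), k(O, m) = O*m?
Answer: -127146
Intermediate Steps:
L(a, Q) = -81 + 9*Q² (L(a, Q) = 9*(Q*Q + 3*(-3)) = 9*(Q² - 9) = 9*(-9 + Q²) = -81 + 9*Q²)
-89*L(-9, -15) + (-235 - 43)*(-79 - 86) = -89*(-81 + 9*(-15)²) + (-235 - 43)*(-79 - 86) = -89*(-81 + 9*225) - 278*(-165) = -89*(-81 + 2025) + 45870 = -89*1944 + 45870 = -173016 + 45870 = -127146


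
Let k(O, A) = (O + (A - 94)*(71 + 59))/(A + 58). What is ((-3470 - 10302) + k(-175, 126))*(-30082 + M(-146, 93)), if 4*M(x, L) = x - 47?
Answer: 304925722823/736 ≈ 4.1430e+8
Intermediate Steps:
M(x, L) = -47/4 + x/4 (M(x, L) = (x - 47)/4 = (-47 + x)/4 = -47/4 + x/4)
k(O, A) = (-12220 + O + 130*A)/(58 + A) (k(O, A) = (O + (-94 + A)*130)/(58 + A) = (O + (-12220 + 130*A))/(58 + A) = (-12220 + O + 130*A)/(58 + A))
((-3470 - 10302) + k(-175, 126))*(-30082 + M(-146, 93)) = ((-3470 - 10302) + (-12220 - 175 + 130*126)/(58 + 126))*(-30082 + (-47/4 + (¼)*(-146))) = (-13772 + (-12220 - 175 + 16380)/184)*(-30082 + (-47/4 - 73/2)) = (-13772 + (1/184)*3985)*(-30082 - 193/4) = (-13772 + 3985/184)*(-120521/4) = -2530063/184*(-120521/4) = 304925722823/736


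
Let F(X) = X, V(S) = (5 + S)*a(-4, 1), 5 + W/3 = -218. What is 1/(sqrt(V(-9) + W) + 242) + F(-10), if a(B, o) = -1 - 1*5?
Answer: (-10*sqrt(645) + 2419*I)/(sqrt(645) - 242*I) ≈ -9.9959 - 0.00042894*I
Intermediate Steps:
a(B, o) = -6 (a(B, o) = -1 - 5 = -6)
W = -669 (W = -15 + 3*(-218) = -15 - 654 = -669)
V(S) = -30 - 6*S (V(S) = (5 + S)*(-6) = -30 - 6*S)
1/(sqrt(V(-9) + W) + 242) + F(-10) = 1/(sqrt((-30 - 6*(-9)) - 669) + 242) - 10 = 1/(sqrt((-30 + 54) - 669) + 242) - 10 = 1/(sqrt(24 - 669) + 242) - 10 = 1/(sqrt(-645) + 242) - 10 = 1/(I*sqrt(645) + 242) - 10 = 1/(242 + I*sqrt(645)) - 10 = -10 + 1/(242 + I*sqrt(645))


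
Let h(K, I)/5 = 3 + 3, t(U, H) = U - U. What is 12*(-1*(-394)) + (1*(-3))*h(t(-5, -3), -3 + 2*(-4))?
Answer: 4638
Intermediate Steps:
t(U, H) = 0
h(K, I) = 30 (h(K, I) = 5*(3 + 3) = 5*6 = 30)
12*(-1*(-394)) + (1*(-3))*h(t(-5, -3), -3 + 2*(-4)) = 12*(-1*(-394)) + (1*(-3))*30 = 12*394 - 3*30 = 4728 - 90 = 4638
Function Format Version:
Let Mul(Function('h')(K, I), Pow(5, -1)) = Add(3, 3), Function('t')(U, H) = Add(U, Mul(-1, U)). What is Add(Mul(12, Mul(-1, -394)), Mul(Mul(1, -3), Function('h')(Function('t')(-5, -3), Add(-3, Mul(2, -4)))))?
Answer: 4638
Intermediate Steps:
Function('t')(U, H) = 0
Function('h')(K, I) = 30 (Function('h')(K, I) = Mul(5, Add(3, 3)) = Mul(5, 6) = 30)
Add(Mul(12, Mul(-1, -394)), Mul(Mul(1, -3), Function('h')(Function('t')(-5, -3), Add(-3, Mul(2, -4))))) = Add(Mul(12, Mul(-1, -394)), Mul(Mul(1, -3), 30)) = Add(Mul(12, 394), Mul(-3, 30)) = Add(4728, -90) = 4638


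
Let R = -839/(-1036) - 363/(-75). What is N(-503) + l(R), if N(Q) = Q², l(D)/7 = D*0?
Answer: 253009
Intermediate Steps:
R = 146331/25900 (R = -839*(-1/1036) - 363*(-1/75) = 839/1036 + 121/25 = 146331/25900 ≈ 5.6498)
l(D) = 0 (l(D) = 7*(D*0) = 7*0 = 0)
N(-503) + l(R) = (-503)² + 0 = 253009 + 0 = 253009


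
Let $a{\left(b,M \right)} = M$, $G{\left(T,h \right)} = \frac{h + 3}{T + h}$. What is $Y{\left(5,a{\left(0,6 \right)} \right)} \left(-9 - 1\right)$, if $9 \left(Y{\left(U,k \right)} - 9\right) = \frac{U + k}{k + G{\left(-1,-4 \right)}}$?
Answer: $- \frac{25660}{279} \approx -91.971$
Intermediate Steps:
$G{\left(T,h \right)} = \frac{3 + h}{T + h}$
$Y{\left(U,k \right)} = 9 + \frac{U + k}{9 \left(\frac{1}{5} + k\right)}$ ($Y{\left(U,k \right)} = 9 + \frac{\left(U + k\right) \frac{1}{k + \frac{3 - 4}{-1 - 4}}}{9} = 9 + \frac{\left(U + k\right) \frac{1}{k + \frac{1}{-5} \left(-1\right)}}{9} = 9 + \frac{\left(U + k\right) \frac{1}{k - - \frac{1}{5}}}{9} = 9 + \frac{\left(U + k\right) \frac{1}{k + \frac{1}{5}}}{9} = 9 + \frac{\left(U + k\right) \frac{1}{\frac{1}{5} + k}}{9} = 9 + \frac{\frac{1}{\frac{1}{5} + k} \left(U + k\right)}{9} = 9 + \frac{U + k}{9 \left(\frac{1}{5} + k\right)}$)
$Y{\left(5,a{\left(0,6 \right)} \right)} \left(-9 - 1\right) = \frac{81 + 5 \cdot 5 + 410 \cdot 6}{9 \left(1 + 5 \cdot 6\right)} \left(-9 - 1\right) = \frac{81 + 25 + 2460}{9 \left(1 + 30\right)} \left(-10\right) = \frac{1}{9} \cdot \frac{1}{31} \cdot 2566 \left(-10\right) = \frac{2566}{279} \left(-10\right) = - \frac{25660}{279}$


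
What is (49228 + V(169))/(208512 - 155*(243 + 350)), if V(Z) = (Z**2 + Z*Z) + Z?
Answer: 106519/116597 ≈ 0.91357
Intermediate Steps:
V(Z) = Z + 2*Z**2 (V(Z) = (Z**2 + Z**2) + Z = 2*Z**2 + Z = Z + 2*Z**2)
(49228 + V(169))/(208512 - 155*(243 + 350)) = (49228 + 169*(1 + 2*169))/(208512 - 155*(243 + 350)) = (49228 + 169*(1 + 338))/(208512 - 155*593) = (49228 + 169*339)/(208512 - 91915) = (49228 + 57291)/116597 = 106519*(1/116597) = 106519/116597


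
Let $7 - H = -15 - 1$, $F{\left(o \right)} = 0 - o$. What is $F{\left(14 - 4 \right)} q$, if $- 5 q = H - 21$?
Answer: $4$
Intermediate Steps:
$F{\left(o \right)} = - o$
$H = 23$ ($H = 7 - \left(-15 - 1\right) = 7 - -16 = 7 + 16 = 23$)
$q = - \frac{2}{5}$ ($q = - \frac{23 - 21}{5} = \left(- \frac{1}{5}\right) 2 = - \frac{2}{5} \approx -0.4$)
$F{\left(14 - 4 \right)} q = - (14 - 4) \left(- \frac{2}{5}\right) = \left(-1\right) 10 \left(- \frac{2}{5}\right) = \left(-10\right) \left(- \frac{2}{5}\right) = 4$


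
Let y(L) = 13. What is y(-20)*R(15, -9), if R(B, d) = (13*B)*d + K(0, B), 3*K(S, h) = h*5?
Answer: -22490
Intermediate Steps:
K(S, h) = 5*h/3 (K(S, h) = (h*5)/3 = (5*h)/3 = 5*h/3)
R(B, d) = 5*B/3 + 13*B*d (R(B, d) = (13*B)*d + 5*B/3 = 13*B*d + 5*B/3 = 5*B/3 + 13*B*d)
y(-20)*R(15, -9) = 13*((1/3)*15*(5 + 39*(-9))) = 13*((1/3)*15*(5 - 351)) = 13*((1/3)*15*(-346)) = 13*(-1730) = -22490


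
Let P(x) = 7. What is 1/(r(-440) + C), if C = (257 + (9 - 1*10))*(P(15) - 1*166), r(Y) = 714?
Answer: -1/39990 ≈ -2.5006e-5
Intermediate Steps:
C = -40704 (C = (257 + (9 - 1*10))*(7 - 1*166) = (257 + (9 - 10))*(7 - 166) = (257 - 1)*(-159) = 256*(-159) = -40704)
1/(r(-440) + C) = 1/(714 - 40704) = 1/(-39990) = -1/39990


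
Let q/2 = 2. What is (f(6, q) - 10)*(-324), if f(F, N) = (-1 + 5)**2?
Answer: -1944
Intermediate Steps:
q = 4 (q = 2*2 = 4)
f(F, N) = 16 (f(F, N) = 4**2 = 16)
(f(6, q) - 10)*(-324) = (16 - 10)*(-324) = 6*(-324) = -1944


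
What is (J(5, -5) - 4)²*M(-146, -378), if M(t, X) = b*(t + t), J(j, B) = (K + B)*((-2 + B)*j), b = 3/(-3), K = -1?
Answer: 12391312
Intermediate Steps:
b = -1 (b = 3*(-⅓) = -1)
J(j, B) = j*(-1 + B)*(-2 + B) (J(j, B) = (-1 + B)*((-2 + B)*j) = (-1 + B)*(j*(-2 + B)) = j*(-1 + B)*(-2 + B))
M(t, X) = -2*t (M(t, X) = -(t + t) = -2*t)
(J(5, -5) - 4)²*M(-146, -378) = (5*(2 + (-5)² - 3*(-5)) - 4)²*(-2*(-146)) = (5*(2 + 25 + 15) - 4)²*292 = (5*42 - 4)²*292 = (210 - 4)²*292 = 206²*292 = 42436*292 = 12391312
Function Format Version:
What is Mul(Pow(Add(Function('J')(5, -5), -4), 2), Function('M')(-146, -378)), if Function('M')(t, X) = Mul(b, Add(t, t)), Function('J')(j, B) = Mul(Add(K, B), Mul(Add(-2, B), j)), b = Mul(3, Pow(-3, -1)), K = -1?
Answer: 12391312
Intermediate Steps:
b = -1 (b = Mul(3, Rational(-1, 3)) = -1)
Function('J')(j, B) = Mul(j, Add(-1, B), Add(-2, B)) (Function('J')(j, B) = Mul(Add(-1, B), Mul(Add(-2, B), j)) = Mul(Add(-1, B), Mul(j, Add(-2, B))) = Mul(j, Add(-1, B), Add(-2, B)))
Function('M')(t, X) = Mul(-2, t) (Function('M')(t, X) = Mul(-1, Add(t, t)) = Mul(-1, Mul(2, t)) = Mul(-2, t))
Mul(Pow(Add(Function('J')(5, -5), -4), 2), Function('M')(-146, -378)) = Mul(Pow(Add(Mul(5, Add(2, Pow(-5, 2), Mul(-3, -5))), -4), 2), Mul(-2, -146)) = Mul(Pow(Add(Mul(5, Add(2, 25, 15)), -4), 2), 292) = Mul(Pow(Add(Mul(5, 42), -4), 2), 292) = Mul(Pow(Add(210, -4), 2), 292) = Mul(Pow(206, 2), 292) = Mul(42436, 292) = 12391312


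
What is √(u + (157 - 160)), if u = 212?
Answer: √209 ≈ 14.457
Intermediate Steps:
√(u + (157 - 160)) = √(212 + (157 - 160)) = √(212 - 3) = √209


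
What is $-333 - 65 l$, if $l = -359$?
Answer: $23002$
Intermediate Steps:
$-333 - 65 l = -333 - -23335 = -333 + 23335 = 23002$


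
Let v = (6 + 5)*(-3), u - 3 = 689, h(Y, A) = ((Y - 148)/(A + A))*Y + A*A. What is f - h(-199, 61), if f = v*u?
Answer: -3309007/122 ≈ -27123.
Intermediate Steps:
h(Y, A) = A² + Y*(-148 + Y)/(2*A) (h(Y, A) = ((-148 + Y)/((2*A)))*Y + A² = ((-148 + Y)*(1/(2*A)))*Y + A² = ((-148 + Y)/(2*A))*Y + A² = Y*(-148 + Y)/(2*A) + A² = A² + Y*(-148 + Y)/(2*A))
u = 692 (u = 3 + 689 = 692)
v = -33 (v = 11*(-3) = -33)
f = -22836 (f = -33*692 = -22836)
f - h(-199, 61) = -22836 - (61³ + (½)*(-199)² - 74*(-199))/61 = -22836 - (226981 + (½)*39601 + 14726)/61 = -22836 - (226981 + 39601/2 + 14726)/61 = -22836 - 523015/(61*2) = -22836 - 1*523015/122 = -22836 - 523015/122 = -3309007/122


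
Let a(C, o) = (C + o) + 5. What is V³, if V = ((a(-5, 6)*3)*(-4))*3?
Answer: -10077696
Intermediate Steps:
a(C, o) = 5 + C + o
V = -216 (V = (((5 - 5 + 6)*3)*(-4))*3 = ((6*3)*(-4))*3 = (18*(-4))*3 = -72*3 = -216)
V³ = (-216)³ = -10077696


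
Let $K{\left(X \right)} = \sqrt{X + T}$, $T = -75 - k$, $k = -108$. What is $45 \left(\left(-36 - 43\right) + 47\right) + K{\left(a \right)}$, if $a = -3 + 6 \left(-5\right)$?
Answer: $-1440$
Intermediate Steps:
$T = 33$ ($T = -75 - -108 = -75 + 108 = 33$)
$a = -33$ ($a = -3 - 30 = -33$)
$K{\left(X \right)} = \sqrt{33 + X}$ ($K{\left(X \right)} = \sqrt{X + 33} = \sqrt{33 + X}$)
$45 \left(\left(-36 - 43\right) + 47\right) + K{\left(a \right)} = 45 \left(\left(-36 - 43\right) + 47\right) + \sqrt{33 - 33} = 45 \left(\left(-36 - 43\right) + 47\right) + \sqrt{0} = 45 \left(-79 + 47\right) + 0 = 45 \left(-32\right) + 0 = -1440 + 0 = -1440$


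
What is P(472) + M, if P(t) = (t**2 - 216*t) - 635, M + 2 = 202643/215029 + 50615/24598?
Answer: 635761279597039/5289283342 ≈ 1.2020e+5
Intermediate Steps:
M = 5289738665/5289283342 (M = -2 + (202643/215029 + 50615/24598) = -2 + 15868305349/5289283342 = 5289738665/5289283342 ≈ 1.0001)
P(t) = -635 + t**2 - 216*t
P(472) + M = (-635 + 472**2 - 216*472) + 5289738665/5289283342 = (-635 + 222784 - 101952) + 5289738665/5289283342 = 120197 + 5289738665/5289283342 = 635761279597039/5289283342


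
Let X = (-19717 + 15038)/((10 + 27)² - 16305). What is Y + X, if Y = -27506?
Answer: -410824937/14936 ≈ -27506.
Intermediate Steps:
X = 4679/14936 (X = -4679/(37² - 16305) = -4679/(1369 - 16305) = -4679/(-14936) = -4679*(-1/14936) = 4679/14936 ≈ 0.31327)
Y + X = -27506 + 4679/14936 = -410824937/14936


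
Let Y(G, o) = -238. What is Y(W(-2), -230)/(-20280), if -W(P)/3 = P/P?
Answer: 119/10140 ≈ 0.011736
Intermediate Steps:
W(P) = -3 (W(P) = -3*P/P = -3*1 = -3)
Y(W(-2), -230)/(-20280) = -238/(-20280) = -238*(-1/20280) = 119/10140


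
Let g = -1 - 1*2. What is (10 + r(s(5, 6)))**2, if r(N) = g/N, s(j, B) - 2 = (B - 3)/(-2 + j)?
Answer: 81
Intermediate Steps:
g = -3 (g = -1 - 2 = -3)
s(j, B) = 2 + (-3 + B)/(-2 + j) (s(j, B) = 2 + (B - 3)/(-2 + j) = 2 + (-3 + B)/(-2 + j))
r(N) = -3/N
(10 + r(s(5, 6)))**2 = (10 - 3*(-2 + 5)/(-7 + 6 + 2*5))**2 = (10 - 3*3/(-7 + 6 + 10))**2 = (10 - 3/((1/3)*9))**2 = (10 - 3/3)**2 = (10 - 3*1/3)**2 = (10 - 1)**2 = 9**2 = 81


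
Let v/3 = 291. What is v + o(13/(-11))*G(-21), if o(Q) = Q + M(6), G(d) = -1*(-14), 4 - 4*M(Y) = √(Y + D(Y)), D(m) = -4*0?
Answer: 9575/11 - 7*√6/2 ≈ 861.88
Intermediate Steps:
D(m) = 0
M(Y) = 1 - √Y/4 (M(Y) = 1 - √(Y + 0)/4 = 1 - √Y/4)
v = 873 (v = 3*291 = 873)
G(d) = 14
o(Q) = 1 + Q - √6/4 (o(Q) = Q + (1 - √6/4) = 1 + Q - √6/4)
v + o(13/(-11))*G(-21) = 873 + (1 + 13/(-11) - √6/4)*14 = 873 + (1 + 13*(-1/11) - √6/4)*14 = 873 + (1 - 13/11 - √6/4)*14 = 873 + (-2/11 - √6/4)*14 = 873 + (-28/11 - 7*√6/2) = 9575/11 - 7*√6/2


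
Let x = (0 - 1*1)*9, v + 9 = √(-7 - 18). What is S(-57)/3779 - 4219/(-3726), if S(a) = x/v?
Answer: 422580878/373134681 + 45*I/400574 ≈ 1.1325 + 0.00011234*I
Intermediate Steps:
v = -9 + 5*I (v = -9 + √(-7 - 18) = -9 + √(-25) = -9 + 5*I ≈ -9.0 + 5.0*I)
x = -9 (x = (0 - 1)*9 = -1*9 = -9)
S(a) = -9*(-9 - 5*I)/106
S(-57)/3779 - 4219/(-3726) = (81/106 + 45*I/106)/3779 - 4219/(-3726) = (81/106 + 45*I/106)*(1/3779) - 4219*(-1/3726) = (81/400574 + 45*I/400574) + 4219/3726 = 422580878/373134681 + 45*I/400574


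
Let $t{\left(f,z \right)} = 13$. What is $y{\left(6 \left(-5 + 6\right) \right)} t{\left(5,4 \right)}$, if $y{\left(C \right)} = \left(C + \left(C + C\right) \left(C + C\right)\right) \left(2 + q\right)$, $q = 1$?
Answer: $5850$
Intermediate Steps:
$y{\left(C \right)} = 3 C + 12 C^{2}$ ($y{\left(C \right)} = \left(C + \left(C + C\right) \left(C + C\right)\right) \left(2 + 1\right) = \left(C + 2 C 2 C\right) 3 = \left(C + 4 C^{2}\right) 3 = 3 C + 12 C^{2}$)
$y{\left(6 \left(-5 + 6\right) \right)} t{\left(5,4 \right)} = 3 \cdot 6 \left(-5 + 6\right) \left(1 + 4 \cdot 6 \left(-5 + 6\right)\right) 13 = 3 \cdot 6 \cdot 1 \left(1 + 4 \cdot 6 \cdot 1\right) 13 = 3 \cdot 6 \left(1 + 4 \cdot 6\right) 13 = 3 \cdot 6 \left(1 + 24\right) 13 = 3 \cdot 6 \cdot 25 \cdot 13 = 450 \cdot 13 = 5850$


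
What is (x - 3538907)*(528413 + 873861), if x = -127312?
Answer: -5141043582006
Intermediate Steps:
(x - 3538907)*(528413 + 873861) = (-127312 - 3538907)*(528413 + 873861) = -3666219*1402274 = -5141043582006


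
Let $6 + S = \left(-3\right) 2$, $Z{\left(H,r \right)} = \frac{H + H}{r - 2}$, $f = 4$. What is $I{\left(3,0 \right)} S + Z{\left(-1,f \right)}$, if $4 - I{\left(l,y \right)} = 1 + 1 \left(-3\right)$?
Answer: $-73$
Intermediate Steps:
$I{\left(l,y \right)} = 6$ ($I{\left(l,y \right)} = 4 - \left(1 + 1 \left(-3\right)\right) = 4 - \left(1 - 3\right) = 4 - -2 = 4 + 2 = 6$)
$Z{\left(H,r \right)} = \frac{2 H}{-2 + r}$
$S = -12$ ($S = -6 - 6 = -12$)
$I{\left(3,0 \right)} S + Z{\left(-1,f \right)} = 6 \left(-12\right) + 2 \left(-1\right) \frac{1}{-2 + 4} = -72 + 2 \left(-1\right) \frac{1}{2} = -72 - 1 = -73$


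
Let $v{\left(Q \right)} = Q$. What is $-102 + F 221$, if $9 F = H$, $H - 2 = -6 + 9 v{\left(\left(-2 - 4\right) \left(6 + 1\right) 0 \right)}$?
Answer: $- \frac{1802}{9} \approx -200.22$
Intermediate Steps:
$H = -4$ ($H = 2 - \left(6 - 9 \left(-2 - 4\right) \left(6 + 1\right) 0\right) = 2 - \left(6 - 9 \left(- 6 \cdot 7 \cdot 0\right)\right) = 2 - \left(6 - 9 \left(\left(-6\right) 0\right)\right) = 2 + \left(-6 + 9 \cdot 0\right) = 2 + \left(-6 + 0\right) = 2 - 6 = -4$)
$F = - \frac{4}{9}$ ($F = \frac{1}{9} \left(-4\right) = - \frac{4}{9} \approx -0.44444$)
$-102 + F 221 = -102 - \frac{884}{9} = - \frac{1802}{9}$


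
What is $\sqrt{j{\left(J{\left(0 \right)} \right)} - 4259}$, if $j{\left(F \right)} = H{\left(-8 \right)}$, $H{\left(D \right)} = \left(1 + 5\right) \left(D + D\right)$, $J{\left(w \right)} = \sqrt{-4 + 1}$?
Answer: $i \sqrt{4355} \approx 65.992 i$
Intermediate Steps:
$J{\left(w \right)} = i \sqrt{3}$ ($J{\left(w \right)} = \sqrt{-3} = i \sqrt{3}$)
$H{\left(D \right)} = 12 D$ ($H{\left(D \right)} = 6 \cdot 2 D = 12 D$)
$j{\left(F \right)} = -96$ ($j{\left(F \right)} = 12 \left(-8\right) = -96$)
$\sqrt{j{\left(J{\left(0 \right)} \right)} - 4259} = \sqrt{-96 - 4259} = \sqrt{-4355} = i \sqrt{4355}$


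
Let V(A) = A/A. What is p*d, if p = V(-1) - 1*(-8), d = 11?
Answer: 99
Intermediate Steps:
V(A) = 1
p = 9 (p = 1 - 1*(-8) = 1 + 8 = 9)
p*d = 9*11 = 99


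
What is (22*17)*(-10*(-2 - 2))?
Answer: 14960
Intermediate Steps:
(22*17)*(-10*(-2 - 2)) = 374*(-10*(-4)) = 374*40 = 14960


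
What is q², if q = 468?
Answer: 219024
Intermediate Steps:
q² = 468² = 219024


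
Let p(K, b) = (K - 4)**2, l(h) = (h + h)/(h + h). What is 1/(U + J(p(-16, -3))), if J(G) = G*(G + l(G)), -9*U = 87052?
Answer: 9/1356548 ≈ 6.6345e-6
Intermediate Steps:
U = -87052/9 (U = -1/9*87052 = -87052/9 ≈ -9672.4)
l(h) = 1 (l(h) = (2*h)/((2*h)) = (2*h)*(1/(2*h)) = 1)
p(K, b) = (-4 + K)**2
J(G) = G*(1 + G) (J(G) = G*(G + 1) = G*(1 + G))
1/(U + J(p(-16, -3))) = 1/(-87052/9 + (-4 - 16)**2*(1 + (-4 - 16)**2)) = 1/(-87052/9 + (-20)**2*(1 + (-20)**2)) = 1/(-87052/9 + 400*(1 + 400)) = 1/(-87052/9 + 400*401) = 1/(-87052/9 + 160400) = 1/(1356548/9) = 9/1356548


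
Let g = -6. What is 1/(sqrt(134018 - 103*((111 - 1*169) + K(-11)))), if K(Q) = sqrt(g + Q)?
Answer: 1/sqrt(139992 - 103*I*sqrt(17)) ≈ 0.0026727 + 4.054e-6*I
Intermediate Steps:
K(Q) = sqrt(-6 + Q)
1/(sqrt(134018 - 103*((111 - 1*169) + K(-11)))) = 1/(sqrt(134018 - 103*((111 - 1*169) + sqrt(-6 - 11)))) = 1/(sqrt(134018 - 103*((111 - 169) + sqrt(-17)))) = 1/(sqrt(134018 - 103*(-58 + I*sqrt(17)))) = 1/(sqrt(134018 + (5974 - 103*I*sqrt(17)))) = 1/(sqrt(139992 - 103*I*sqrt(17))) = 1/sqrt(139992 - 103*I*sqrt(17))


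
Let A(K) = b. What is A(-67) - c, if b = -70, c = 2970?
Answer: -3040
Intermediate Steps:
A(K) = -70
A(-67) - c = -70 - 1*2970 = -70 - 2970 = -3040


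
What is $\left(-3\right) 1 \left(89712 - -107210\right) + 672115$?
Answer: $81349$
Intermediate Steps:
$\left(-3\right) 1 \left(89712 - -107210\right) + 672115 = - 3 \left(89712 + 107210\right) + 672115 = \left(-3\right) 196922 + 672115 = -590766 + 672115 = 81349$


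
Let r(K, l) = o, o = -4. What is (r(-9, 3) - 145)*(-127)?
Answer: 18923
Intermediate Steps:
r(K, l) = -4
(r(-9, 3) - 145)*(-127) = (-4 - 145)*(-127) = -149*(-127) = 18923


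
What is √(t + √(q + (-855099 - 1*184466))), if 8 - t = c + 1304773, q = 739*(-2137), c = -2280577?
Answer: √(975812 + 2*I*√654702) ≈ 987.83 + 0.819*I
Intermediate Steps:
q = -1579243
t = 975812 (t = 8 - (-2280577 + 1304773) = 8 - 1*(-975804) = 8 + 975804 = 975812)
√(t + √(q + (-855099 - 1*184466))) = √(975812 + √(-1579243 + (-855099 - 1*184466))) = √(975812 + √(-1579243 + (-855099 - 184466))) = √(975812 + √(-1579243 - 1039565)) = √(975812 + √(-2618808)) = √(975812 + 2*I*√654702)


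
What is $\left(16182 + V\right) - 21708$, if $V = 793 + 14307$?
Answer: $9574$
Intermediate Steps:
$V = 15100$
$\left(16182 + V\right) - 21708 = \left(16182 + 15100\right) - 21708 = 31282 - 21708 = 9574$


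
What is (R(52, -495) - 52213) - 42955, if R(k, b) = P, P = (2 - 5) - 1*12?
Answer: -95183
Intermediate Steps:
P = -15 (P = -3 - 12 = -15)
R(k, b) = -15
(R(52, -495) - 52213) - 42955 = (-15 - 52213) - 42955 = -52228 - 42955 = -95183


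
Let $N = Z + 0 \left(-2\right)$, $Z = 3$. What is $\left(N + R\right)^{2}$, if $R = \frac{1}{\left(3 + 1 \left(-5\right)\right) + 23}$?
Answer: $\frac{4096}{441} \approx 9.288$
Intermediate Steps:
$R = \frac{1}{21}$ ($R = \frac{1}{\left(3 - 5\right) + 23} = \frac{1}{-2 + 23} = \frac{1}{21} \approx 0.047619$)
$N = 3$ ($N = 3 + 0 \left(-2\right) = 3 + 0 = 3$)
$\left(N + R\right)^{2} = \left(3 + \frac{1}{21}\right)^{2} = \left(\frac{64}{21}\right)^{2} = \frac{4096}{441}$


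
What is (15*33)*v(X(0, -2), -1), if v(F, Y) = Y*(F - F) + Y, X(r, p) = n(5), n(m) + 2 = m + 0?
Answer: -495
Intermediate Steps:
n(m) = -2 + m (n(m) = -2 + (m + 0) = -2 + m)
X(r, p) = 3 (X(r, p) = -2 + 5 = 3)
v(F, Y) = Y (v(F, Y) = Y*0 + Y = 0 + Y = Y)
(15*33)*v(X(0, -2), -1) = (15*33)*(-1) = 495*(-1) = -495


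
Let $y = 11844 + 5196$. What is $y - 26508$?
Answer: $-9468$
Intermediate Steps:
$y = 17040$
$y - 26508 = 17040 - 26508 = -9468$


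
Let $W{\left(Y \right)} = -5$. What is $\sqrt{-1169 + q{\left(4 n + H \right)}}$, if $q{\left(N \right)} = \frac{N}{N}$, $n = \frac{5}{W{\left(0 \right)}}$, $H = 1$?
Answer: $4 i \sqrt{73} \approx 34.176 i$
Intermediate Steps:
$n = -1$ ($n = \frac{5}{-5} = 5 \left(- \frac{1}{5}\right) = -1$)
$q{\left(N \right)} = 1$
$\sqrt{-1169 + q{\left(4 n + H \right)}} = \sqrt{-1169 + 1} = \sqrt{-1168} = 4 i \sqrt{73}$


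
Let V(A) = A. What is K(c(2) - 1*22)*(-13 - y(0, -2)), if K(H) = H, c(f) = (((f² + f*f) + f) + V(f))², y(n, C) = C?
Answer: -1342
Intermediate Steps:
c(f) = (2*f + 2*f²)² (c(f) = (((f² + f*f) + f) + f)² = (((f² + f²) + f) + f)² = ((2*f² + f) + f)² = ((f + 2*f²) + f)² = (2*f + 2*f²)²)
K(c(2) - 1*22)*(-13 - y(0, -2)) = (4*2²*(1 + 2)² - 1*22)*(-13 - 1*(-2)) = (4*4*3² - 22)*(-13 + 2) = (4*4*9 - 22)*(-11) = (144 - 22)*(-11) = 122*(-11) = -1342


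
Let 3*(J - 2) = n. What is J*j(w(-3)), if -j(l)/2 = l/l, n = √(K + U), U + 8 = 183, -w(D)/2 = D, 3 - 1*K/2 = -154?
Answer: -4 - 2*√489/3 ≈ -18.742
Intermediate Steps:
K = 314 (K = 6 - 2*(-154) = 6 + 308 = 314)
w(D) = -2*D
U = 175 (U = -8 + 183 = 175)
n = √489 (n = √(314 + 175) = √489 ≈ 22.113)
j(l) = -2 (j(l) = -2*l/l = -2*1 = -2)
J = 2 + √489/3 ≈ 9.3711
J*j(w(-3)) = (2 + √489/3)*(-2) = -4 - 2*√489/3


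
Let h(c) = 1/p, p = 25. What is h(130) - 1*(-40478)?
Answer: 1011951/25 ≈ 40478.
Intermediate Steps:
h(c) = 1/25
h(130) - 1*(-40478) = 1/25 - 1*(-40478) = 1/25 + 40478 = 1011951/25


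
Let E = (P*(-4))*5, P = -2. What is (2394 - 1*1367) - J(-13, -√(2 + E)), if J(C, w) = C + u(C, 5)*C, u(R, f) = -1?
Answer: 1027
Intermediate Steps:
E = 40 (E = -2*(-4)*5 = 8*5 = 40)
J(C, w) = 0 (J(C, w) = C - C = 0)
(2394 - 1*1367) - J(-13, -√(2 + E)) = (2394 - 1*1367) - 1*0 = (2394 - 1367) + 0 = 1027 + 0 = 1027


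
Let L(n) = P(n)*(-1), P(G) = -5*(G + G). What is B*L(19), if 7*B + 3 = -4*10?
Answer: -8170/7 ≈ -1167.1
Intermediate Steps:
B = -43/7 (B = -3/7 + (-4*10)/7 = -3/7 + (1/7)*(-40) = -3/7 - 40/7 = -43/7 ≈ -6.1429)
P(G) = -10*G
L(n) = 10*n (L(n) = -10*n*(-1) = 10*n)
B*L(19) = -430*19/7 = -43/7*190 = -8170/7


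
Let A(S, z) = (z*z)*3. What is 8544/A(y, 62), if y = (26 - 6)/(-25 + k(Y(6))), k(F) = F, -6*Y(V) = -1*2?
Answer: 712/961 ≈ 0.74090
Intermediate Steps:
Y(V) = 1/3 (Y(V) = -(-1)*2/6 = -1/6*(-2) = 1/3)
y = -30/37 (y = (26 - 6)/(-25 + 1/3) = 20/(-74/3) = 20*(-3/74) = -30/37 ≈ -0.81081)
A(S, z) = 3*z**2 (A(S, z) = z**2*3 = 3*z**2)
8544/A(y, 62) = 8544/((3*62**2)) = 8544/((3*3844)) = 8544/11532 = 8544*(1/11532) = 712/961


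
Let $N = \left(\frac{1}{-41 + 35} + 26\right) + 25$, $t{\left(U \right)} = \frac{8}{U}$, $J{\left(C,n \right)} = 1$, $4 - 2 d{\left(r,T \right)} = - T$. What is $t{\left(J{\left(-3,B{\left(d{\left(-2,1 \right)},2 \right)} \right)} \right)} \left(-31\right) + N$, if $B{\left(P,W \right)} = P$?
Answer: $- \frac{1183}{6} \approx -197.17$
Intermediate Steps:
$d{\left(r,T \right)} = 2 + \frac{T}{2}$ ($d{\left(r,T \right)} = 2 - \frac{\left(-1\right) T}{2} = 2 + \frac{T}{2}$)
$N = \frac{305}{6}$ ($N = \left(\frac{1}{-6} + 26\right) + 25 = \left(- \frac{1}{6} + 26\right) + 25 = \frac{155}{6} + 25 = \frac{305}{6} \approx 50.833$)
$t{\left(J{\left(-3,B{\left(d{\left(-2,1 \right)},2 \right)} \right)} \right)} \left(-31\right) + N = \frac{8}{1} \left(-31\right) + \frac{305}{6} = 8 \cdot 1 \left(-31\right) + \frac{305}{6} = 8 \left(-31\right) + \frac{305}{6} = -248 + \frac{305}{6} = - \frac{1183}{6}$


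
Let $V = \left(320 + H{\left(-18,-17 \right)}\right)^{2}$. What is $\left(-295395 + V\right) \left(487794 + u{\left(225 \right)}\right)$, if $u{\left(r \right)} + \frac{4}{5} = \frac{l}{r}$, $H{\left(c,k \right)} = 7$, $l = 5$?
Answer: $- \frac{275797312258}{3} \approx -9.1932 \cdot 10^{10}$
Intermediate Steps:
$V = 106929$ ($V = \left(320 + 7\right)^{2} = 327^{2} = 106929$)
$u{\left(r \right)} = - \frac{4}{5} + \frac{5}{r}$
$\left(-295395 + V\right) \left(487794 + u{\left(225 \right)}\right) = \left(-295395 + 106929\right) \left(487794 - \left(\frac{4}{5} - \frac{5}{225}\right)\right) = - 188466 \left(487794 + \left(- \frac{4}{5} + 5 \cdot \frac{1}{225}\right)\right) = - 188466 \left(487794 + \left(- \frac{4}{5} + \frac{1}{45}\right)\right) = - 188466 \left(487794 - \frac{7}{9}\right) = \left(-188466\right) \frac{4390139}{9} = - \frac{275797312258}{3}$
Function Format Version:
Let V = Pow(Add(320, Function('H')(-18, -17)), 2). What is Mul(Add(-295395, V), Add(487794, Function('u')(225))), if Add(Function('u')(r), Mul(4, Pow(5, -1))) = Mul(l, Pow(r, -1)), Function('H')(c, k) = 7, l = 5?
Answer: Rational(-275797312258, 3) ≈ -9.1932e+10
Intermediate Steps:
V = 106929 (V = Pow(Add(320, 7), 2) = Pow(327, 2) = 106929)
Function('u')(r) = Add(Rational(-4, 5), Mul(5, Pow(r, -1)))
Mul(Add(-295395, V), Add(487794, Function('u')(225))) = Mul(Add(-295395, 106929), Add(487794, Add(Rational(-4, 5), Mul(5, Pow(225, -1))))) = Mul(-188466, Add(487794, Add(Rational(-4, 5), Mul(5, Rational(1, 225))))) = Mul(-188466, Add(487794, Add(Rational(-4, 5), Rational(1, 45)))) = Mul(-188466, Add(487794, Rational(-7, 9))) = Mul(-188466, Rational(4390139, 9)) = Rational(-275797312258, 3)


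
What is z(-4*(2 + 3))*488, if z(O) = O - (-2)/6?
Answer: -28792/3 ≈ -9597.3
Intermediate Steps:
z(O) = 1/3 + O (z(O) = O - (-2)/6 = O - 1*(-1/3) = O + 1/3 = 1/3 + O)
z(-4*(2 + 3))*488 = (1/3 - 4*(2 + 3))*488 = (1/3 - 4*5)*488 = (1/3 - 20)*488 = -59/3*488 = -28792/3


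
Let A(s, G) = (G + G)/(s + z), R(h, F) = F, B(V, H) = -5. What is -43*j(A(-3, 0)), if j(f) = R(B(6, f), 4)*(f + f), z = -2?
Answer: 0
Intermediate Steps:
A(s, G) = 2*G/(-2 + s) (A(s, G) = (G + G)/(s - 2) = (2*G)/(-2 + s) = 2*G/(-2 + s))
j(f) = 8*f (j(f) = 4*(f + f) = 4*(2*f) = 8*f)
-43*j(A(-3, 0)) = -344*2*0/(-2 - 3) = -344*2*0/(-5) = -344*2*0*(-⅕) = -344*0 = -43*0 = 0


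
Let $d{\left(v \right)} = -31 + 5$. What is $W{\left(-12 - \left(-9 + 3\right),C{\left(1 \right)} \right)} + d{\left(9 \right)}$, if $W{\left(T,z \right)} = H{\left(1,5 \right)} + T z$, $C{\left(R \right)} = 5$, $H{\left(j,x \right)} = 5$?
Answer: $-51$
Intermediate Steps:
$W{\left(T,z \right)} = 5 + T z$
$d{\left(v \right)} = -26$
$W{\left(-12 - \left(-9 + 3\right),C{\left(1 \right)} \right)} + d{\left(9 \right)} = \left(5 + \left(-12 - \left(-9 + 3\right)\right) 5\right) - 26 = \left(5 + \left(-12 - -6\right) 5\right) - 26 = \left(5 + \left(-12 + 6\right) 5\right) - 26 = \left(5 - 30\right) - 26 = -25 - 26 = -51$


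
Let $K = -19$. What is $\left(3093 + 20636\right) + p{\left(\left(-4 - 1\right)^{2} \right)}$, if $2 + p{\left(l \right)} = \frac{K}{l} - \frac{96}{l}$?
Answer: $\frac{118612}{5} \approx 23722.0$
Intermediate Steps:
$p{\left(l \right)} = -2 - \frac{115}{l}$
$\left(3093 + 20636\right) + p{\left(\left(-4 - 1\right)^{2} \right)} = \left(3093 + 20636\right) - \left(2 + \frac{115}{\left(-4 - 1\right)^{2}}\right) = 23729 - \left(2 + \frac{115}{\left(-5\right)^{2}}\right) = 23729 - \left(2 + \frac{115}{25}\right) = 23729 - \frac{33}{5} = \frac{118612}{5}$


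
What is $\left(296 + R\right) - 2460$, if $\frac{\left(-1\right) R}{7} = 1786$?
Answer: $-14666$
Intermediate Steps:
$R = -12502$ ($R = \left(-7\right) 1786 = -12502$)
$\left(296 + R\right) - 2460 = \left(296 - 12502\right) - 2460 = -12206 - 2460 = -14666$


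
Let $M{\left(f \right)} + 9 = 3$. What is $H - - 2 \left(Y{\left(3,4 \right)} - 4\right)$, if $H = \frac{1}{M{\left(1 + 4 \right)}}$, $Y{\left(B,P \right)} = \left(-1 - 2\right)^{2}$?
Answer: $\frac{59}{6} \approx 9.8333$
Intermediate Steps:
$Y{\left(B,P \right)} = 9$ ($Y{\left(B,P \right)} = \left(-3\right)^{2} = 9$)
$M{\left(f \right)} = -6$ ($M{\left(f \right)} = -9 + 3 = -6$)
$H = - \frac{1}{6}$ ($H = \frac{1}{-6} = - \frac{1}{6} \approx -0.16667$)
$H - - 2 \left(Y{\left(3,4 \right)} - 4\right) = - \frac{1}{6} - - 2 \left(9 - 4\right) = - \frac{1}{6} - \left(-2\right) 5 = - \frac{1}{6} - -10 = - \frac{1}{6} + 10 = \frac{59}{6}$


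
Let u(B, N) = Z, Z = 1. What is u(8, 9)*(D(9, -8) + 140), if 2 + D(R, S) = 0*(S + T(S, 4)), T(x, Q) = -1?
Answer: 138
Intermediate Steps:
u(B, N) = 1
D(R, S) = -2 (D(R, S) = -2 + 0*(S - 1) = -2 + 0*(-1 + S) = -2 + 0 = -2)
u(8, 9)*(D(9, -8) + 140) = 1*(-2 + 140) = 1*138 = 138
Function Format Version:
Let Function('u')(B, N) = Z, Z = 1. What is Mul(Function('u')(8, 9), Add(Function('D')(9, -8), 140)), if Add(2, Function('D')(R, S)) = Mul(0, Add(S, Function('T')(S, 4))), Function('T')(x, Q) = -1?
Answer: 138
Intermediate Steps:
Function('u')(B, N) = 1
Function('D')(R, S) = -2 (Function('D')(R, S) = Add(-2, Mul(0, Add(S, -1))) = Add(-2, Mul(0, Add(-1, S))) = Add(-2, 0) = -2)
Mul(Function('u')(8, 9), Add(Function('D')(9, -8), 140)) = Mul(1, Add(-2, 140)) = Mul(1, 138) = 138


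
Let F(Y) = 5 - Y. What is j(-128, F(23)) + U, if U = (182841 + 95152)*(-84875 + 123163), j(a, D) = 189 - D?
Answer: 10643796191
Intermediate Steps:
U = 10643795984 (U = 277993*38288 = 10643795984)
j(-128, F(23)) + U = (189 - (5 - 1*23)) + 10643795984 = (189 - (5 - 23)) + 10643795984 = (189 - 1*(-18)) + 10643795984 = (189 + 18) + 10643795984 = 207 + 10643795984 = 10643796191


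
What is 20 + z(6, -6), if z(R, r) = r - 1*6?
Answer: 8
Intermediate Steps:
z(R, r) = -6 + r (z(R, r) = r - 6 = -6 + r)
20 + z(6, -6) = 20 + (-6 - 6) = 20 - 12 = 8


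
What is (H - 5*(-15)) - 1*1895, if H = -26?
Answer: -1846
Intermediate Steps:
(H - 5*(-15)) - 1*1895 = (-26 - 5*(-15)) - 1*1895 = (-26 + 75) - 1895 = 49 - 1895 = -1846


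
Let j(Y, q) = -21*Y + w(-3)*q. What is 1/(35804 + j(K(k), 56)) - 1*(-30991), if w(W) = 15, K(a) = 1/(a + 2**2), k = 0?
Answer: 4541886009/146555 ≈ 30991.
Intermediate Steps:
K(a) = 1/(4 + a) (K(a) = 1/(a + 4) = 1/(4 + a))
j(Y, q) = -21*Y + 15*q
1/(35804 + j(K(k), 56)) - 1*(-30991) = 1/(35804 + (-21/(4 + 0) + 15*56)) - 1*(-30991) = 1/(35804 + (-21/4 + 840)) + 30991 = 1/(35804 + 3339/4) + 30991 = 1/(146555/4) + 30991 = 4/146555 + 30991 = 4541886009/146555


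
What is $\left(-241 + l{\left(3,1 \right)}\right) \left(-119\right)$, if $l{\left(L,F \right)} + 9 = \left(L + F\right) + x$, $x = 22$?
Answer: $26656$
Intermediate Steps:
$l{\left(L,F \right)} = 13 + F + L$ ($l{\left(L,F \right)} = -9 + \left(\left(L + F\right) + 22\right) = -9 + \left(\left(F + L\right) + 22\right) = -9 + \left(22 + F + L\right) = 13 + F + L$)
$\left(-241 + l{\left(3,1 \right)}\right) \left(-119\right) = \left(-241 + \left(13 + 1 + 3\right)\right) \left(-119\right) = \left(-241 + 17\right) \left(-119\right) = \left(-224\right) \left(-119\right) = 26656$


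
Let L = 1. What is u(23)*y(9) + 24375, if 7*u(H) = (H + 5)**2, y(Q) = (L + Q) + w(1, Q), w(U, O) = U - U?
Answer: 25495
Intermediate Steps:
w(U, O) = 0
y(Q) = 1 + Q (y(Q) = (1 + Q) + 0 = 1 + Q)
u(H) = (5 + H)**2/7 (u(H) = (H + 5)**2/7 = (5 + H)**2/7)
u(23)*y(9) + 24375 = ((5 + 23)**2/7)*(1 + 9) + 24375 = ((1/7)*28**2)*10 + 24375 = ((1/7)*784)*10 + 24375 = 112*10 + 24375 = 1120 + 24375 = 25495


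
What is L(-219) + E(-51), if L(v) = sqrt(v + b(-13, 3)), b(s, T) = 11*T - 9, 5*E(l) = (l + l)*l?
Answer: 5202/5 + I*sqrt(195) ≈ 1040.4 + 13.964*I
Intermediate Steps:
E(l) = 2*l**2/5 (E(l) = ((l + l)*l)/5 = ((2*l)*l)/5 = (2*l**2)/5 = 2*l**2/5)
b(s, T) = -9 + 11*T
L(v) = sqrt(24 + v) (L(v) = sqrt(v + (-9 + 11*3)) = sqrt(v + (-9 + 33)) = sqrt(v + 24) = sqrt(24 + v))
L(-219) + E(-51) = sqrt(24 - 219) + (2/5)*(-51)**2 = sqrt(-195) + (2/5)*2601 = I*sqrt(195) + 5202/5 = 5202/5 + I*sqrt(195)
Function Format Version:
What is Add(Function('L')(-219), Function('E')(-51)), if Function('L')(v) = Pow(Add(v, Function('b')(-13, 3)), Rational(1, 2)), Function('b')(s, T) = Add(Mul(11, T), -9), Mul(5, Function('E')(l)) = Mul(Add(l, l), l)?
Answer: Add(Rational(5202, 5), Mul(I, Pow(195, Rational(1, 2)))) ≈ Add(1040.4, Mul(13.964, I))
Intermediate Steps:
Function('E')(l) = Mul(Rational(2, 5), Pow(l, 2)) (Function('E')(l) = Mul(Rational(1, 5), Mul(Add(l, l), l)) = Mul(Rational(1, 5), Mul(Mul(2, l), l)) = Mul(Rational(1, 5), Mul(2, Pow(l, 2))) = Mul(Rational(2, 5), Pow(l, 2)))
Function('b')(s, T) = Add(-9, Mul(11, T))
Function('L')(v) = Pow(Add(24, v), Rational(1, 2)) (Function('L')(v) = Pow(Add(v, Add(-9, Mul(11, 3))), Rational(1, 2)) = Pow(Add(v, Add(-9, 33)), Rational(1, 2)) = Pow(Add(v, 24), Rational(1, 2)) = Pow(Add(24, v), Rational(1, 2)))
Add(Function('L')(-219), Function('E')(-51)) = Add(Pow(Add(24, -219), Rational(1, 2)), Mul(Rational(2, 5), Pow(-51, 2))) = Add(Pow(-195, Rational(1, 2)), Mul(Rational(2, 5), 2601)) = Add(Mul(I, Pow(195, Rational(1, 2))), Rational(5202, 5)) = Add(Rational(5202, 5), Mul(I, Pow(195, Rational(1, 2))))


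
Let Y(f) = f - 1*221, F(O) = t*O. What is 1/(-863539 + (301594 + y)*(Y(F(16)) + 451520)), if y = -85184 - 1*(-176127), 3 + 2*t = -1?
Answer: 1/177138130840 ≈ 5.6453e-12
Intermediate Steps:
t = -2 (t = -3/2 + (½)*(-1) = -3/2 - ½ = -2)
F(O) = -2*O
y = 90943 (y = -85184 + 176127 = 90943)
Y(f) = -221 + f (Y(f) = f - 221 = -221 + f)
1/(-863539 + (301594 + y)*(Y(F(16)) + 451520)) = 1/(-863539 + (301594 + 90943)*((-221 - 2*16) + 451520)) = 1/(-863539 + 392537*((-221 - 32) + 451520)) = 1/(-863539 + 392537*(-253 + 451520)) = 1/(-863539 + 392537*451267) = 1/(-863539 + 177138994379) = 1/177138130840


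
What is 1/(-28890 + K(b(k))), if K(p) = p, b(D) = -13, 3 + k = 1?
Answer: -1/28903 ≈ -3.4598e-5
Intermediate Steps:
k = -2 (k = -3 + 1 = -2)
1/(-28890 + K(b(k))) = 1/(-28890 - 13) = 1/(-28903) = -1/28903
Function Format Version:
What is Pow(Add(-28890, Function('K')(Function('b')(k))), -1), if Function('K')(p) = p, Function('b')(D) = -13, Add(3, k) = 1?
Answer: Rational(-1, 28903) ≈ -3.4598e-5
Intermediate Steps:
k = -2 (k = Add(-3, 1) = -2)
Pow(Add(-28890, Function('K')(Function('b')(k))), -1) = Pow(Add(-28890, -13), -1) = Pow(-28903, -1) = Rational(-1, 28903)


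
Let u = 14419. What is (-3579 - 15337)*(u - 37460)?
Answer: 435843556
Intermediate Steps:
(-3579 - 15337)*(u - 37460) = (-3579 - 15337)*(14419 - 37460) = -18916*(-23041) = 435843556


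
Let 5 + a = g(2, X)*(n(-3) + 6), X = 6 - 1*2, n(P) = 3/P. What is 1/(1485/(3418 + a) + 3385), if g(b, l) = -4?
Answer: 377/1276310 ≈ 0.00029538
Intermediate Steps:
X = 4 (X = 6 - 2 = 4)
a = -25 (a = -5 - 4*(3/(-3) + 6) = -5 - 4*(3*(-1/3) + 6) = -5 - 4*(-1 + 6) = -5 - 4*5 = -5 - 20 = -25)
1/(1485/(3418 + a) + 3385) = 1/(1485/(3418 - 25) + 3385) = 1/(1485/3393 + 3385) = 1/(1485*(1/3393) + 3385) = 1/(165/377 + 3385) = 1/(1276310/377) = 377/1276310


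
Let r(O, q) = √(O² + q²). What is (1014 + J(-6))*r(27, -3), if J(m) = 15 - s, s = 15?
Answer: 3042*√82 ≈ 27546.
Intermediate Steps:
J(m) = 0 (J(m) = 15 - 1*15 = 15 - 15 = 0)
(1014 + J(-6))*r(27, -3) = (1014 + 0)*√(27² + (-3)²) = 1014*√(729 + 9) = 1014*√738 = 1014*(3*√82) = 3042*√82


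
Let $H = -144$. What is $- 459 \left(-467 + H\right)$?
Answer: $280449$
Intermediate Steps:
$- 459 \left(-467 + H\right) = - 459 \left(-467 - 144\right) = \left(-459\right) \left(-611\right) = 280449$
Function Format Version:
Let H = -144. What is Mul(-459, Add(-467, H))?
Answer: 280449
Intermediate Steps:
Mul(-459, Add(-467, H)) = Mul(-459, Add(-467, -144)) = Mul(-459, -611) = 280449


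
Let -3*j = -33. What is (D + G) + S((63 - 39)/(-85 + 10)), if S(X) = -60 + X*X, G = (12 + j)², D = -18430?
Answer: -11225561/625 ≈ -17961.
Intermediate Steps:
j = 11 (j = -⅓*(-33) = 11)
G = 529 (G = (12 + 11)² = 23² = 529)
S(X) = -60 + X²
(D + G) + S((63 - 39)/(-85 + 10)) = (-18430 + 529) + (-60 + ((63 - 39)/(-85 + 10))²) = -17901 + (-60 + (24/(-75))²) = -17901 + (-60 + (24*(-1/75))²) = -17901 + (-60 + (-8/25)²) = -17901 + (-60 + 64/625) = -17901 - 37436/625 = -11225561/625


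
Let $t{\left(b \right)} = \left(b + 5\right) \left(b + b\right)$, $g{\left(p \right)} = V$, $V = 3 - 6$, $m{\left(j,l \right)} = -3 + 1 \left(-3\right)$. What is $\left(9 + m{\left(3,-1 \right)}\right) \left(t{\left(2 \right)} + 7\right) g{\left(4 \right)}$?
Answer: $-315$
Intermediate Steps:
$m{\left(j,l \right)} = -6$ ($m{\left(j,l \right)} = -3 - 3 = -6$)
$V = -3$ ($V = 3 - 6 = -3$)
$g{\left(p \right)} = -3$
$t{\left(b \right)} = 2 b \left(5 + b\right)$ ($t{\left(b \right)} = \left(5 + b\right) 2 b = 2 b \left(5 + b\right)$)
$\left(9 + m{\left(3,-1 \right)}\right) \left(t{\left(2 \right)} + 7\right) g{\left(4 \right)} = \left(9 - 6\right) \left(2 \cdot 2 \left(5 + 2\right) + 7\right) \left(-3\right) = 3 \left(2 \cdot 2 \cdot 7 + 7\right) \left(-3\right) = 3 \left(28 + 7\right) \left(-3\right) = 3 \cdot 35 \left(-3\right) = 105 \left(-3\right) = -315$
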